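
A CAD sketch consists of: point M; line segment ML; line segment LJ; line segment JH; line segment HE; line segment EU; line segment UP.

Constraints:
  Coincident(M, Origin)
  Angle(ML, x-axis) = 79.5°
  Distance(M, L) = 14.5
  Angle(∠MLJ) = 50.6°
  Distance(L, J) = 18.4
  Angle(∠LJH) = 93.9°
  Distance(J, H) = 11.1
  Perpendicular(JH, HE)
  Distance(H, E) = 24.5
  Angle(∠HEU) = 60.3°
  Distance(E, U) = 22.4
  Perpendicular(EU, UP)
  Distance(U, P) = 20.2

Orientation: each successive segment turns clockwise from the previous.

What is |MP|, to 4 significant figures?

16.66

M is at the origin; ML runs at 79.5° with length 14.5, so L = (2.642, 14.26). ∠MLJ = 50.6° gives LJ at -49.90° from the x-axis; with |LJ| = 18.4, J = (14.49, 0.1826). ∠LJH = 93.9° gives JH at -136.0° from the x-axis; with |JH| = 11.1, H = (6.510, -7.528). JH ⟂ HE, so HE runs at 134.0°; with |HE| = 24.5, E = (-10.51, 10.10). ∠HEU = 60.3° gives EU at 14.30° from the x-axis; with |EU| = 22.4, U = (11.20, 15.63). The perpendicularity gives UP at right angles to EU, so UP runs at -75.70°; with |UP| = 20.2, P = (16.19, -3.946). Then |MP| = |P − M| = 16.66.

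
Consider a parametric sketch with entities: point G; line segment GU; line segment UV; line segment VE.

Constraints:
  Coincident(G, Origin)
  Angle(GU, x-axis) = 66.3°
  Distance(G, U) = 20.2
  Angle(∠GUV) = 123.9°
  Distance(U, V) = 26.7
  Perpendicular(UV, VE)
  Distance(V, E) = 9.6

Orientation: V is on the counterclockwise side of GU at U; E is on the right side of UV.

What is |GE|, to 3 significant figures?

46.2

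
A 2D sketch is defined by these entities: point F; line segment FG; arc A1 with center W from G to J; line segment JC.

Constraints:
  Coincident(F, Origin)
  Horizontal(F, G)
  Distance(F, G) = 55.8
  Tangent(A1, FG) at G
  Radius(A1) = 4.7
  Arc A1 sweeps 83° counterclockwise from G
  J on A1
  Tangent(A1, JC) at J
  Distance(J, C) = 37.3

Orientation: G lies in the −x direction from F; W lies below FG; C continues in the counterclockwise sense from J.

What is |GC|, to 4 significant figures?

42.17

On A1, G sits at bearing 90° from W; an 83° counterclockwise sweep puts J at bearing 173°, so J = W + 4.7·(cos 173°, sin 173°) = (-60.46, -4.127). Since A1 is tangent to JC there, WJ ⟂ JC, so JC runs along (−sin 173°, cos 173°); with |JC| = 37.3, C = (-65.01, -41.15). Then |GC| = |C − G| = 42.17.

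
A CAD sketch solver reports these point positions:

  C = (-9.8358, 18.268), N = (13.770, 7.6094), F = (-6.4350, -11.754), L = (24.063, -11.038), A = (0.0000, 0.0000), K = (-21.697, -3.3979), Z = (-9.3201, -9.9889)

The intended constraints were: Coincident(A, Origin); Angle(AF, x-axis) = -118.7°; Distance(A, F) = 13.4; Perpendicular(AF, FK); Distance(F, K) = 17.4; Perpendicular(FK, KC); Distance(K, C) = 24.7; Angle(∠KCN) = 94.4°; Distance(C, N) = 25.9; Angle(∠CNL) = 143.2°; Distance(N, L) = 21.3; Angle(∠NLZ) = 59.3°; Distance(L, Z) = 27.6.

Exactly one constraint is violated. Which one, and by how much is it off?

Distance(L, Z) = 27.6 — off by 5.80.

A = (0.00, 0.00) ✓; AF at -118.7° ✓; |AF| = 13.40 ✓; ∠(AF, FK) = 90.00° ✓; |FK| = 17.40 ✓; ∠(FK, KC) = 90.00° ✓; |KC| = 24.70 ✓; ∠KCN = 94.40° ✓; |CN| = 25.90 ✓; ∠CNL = 143.2° ✓; |NL| = 21.30 ✓; ∠NLZ = 59.30° ✓; |LZ| = 33.40 ✗.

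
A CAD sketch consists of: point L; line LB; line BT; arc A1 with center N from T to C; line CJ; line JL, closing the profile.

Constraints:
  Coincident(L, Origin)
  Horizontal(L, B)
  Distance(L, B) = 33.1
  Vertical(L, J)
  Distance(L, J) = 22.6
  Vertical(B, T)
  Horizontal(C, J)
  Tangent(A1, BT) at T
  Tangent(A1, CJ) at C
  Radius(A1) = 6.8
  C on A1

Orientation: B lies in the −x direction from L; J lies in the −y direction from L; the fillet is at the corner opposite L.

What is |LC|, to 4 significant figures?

34.68

L is at the origin; L and B share the same y with |LB| = 33.1 and B on the −x side, so B = (-33.10, 0.000). LJ is vertical with |LJ| = 22.6 and J on the −y side, so J = (0.000, -22.60). The virtual corner opposite L is at (-33.10, -22.60). A1 meets BT tangentially, so NT is at right angles to BT and the tangent condition forces NC to be normal to CJ, with radius 6.8, so the center N sits 6.8 in from both sides at N = (-26.30, -15.80). That places the tangent points at T = (-33.10, -15.80) on BT and C = (-26.30, -22.60) on CJ. Then |LC| = |C − L| = 34.68.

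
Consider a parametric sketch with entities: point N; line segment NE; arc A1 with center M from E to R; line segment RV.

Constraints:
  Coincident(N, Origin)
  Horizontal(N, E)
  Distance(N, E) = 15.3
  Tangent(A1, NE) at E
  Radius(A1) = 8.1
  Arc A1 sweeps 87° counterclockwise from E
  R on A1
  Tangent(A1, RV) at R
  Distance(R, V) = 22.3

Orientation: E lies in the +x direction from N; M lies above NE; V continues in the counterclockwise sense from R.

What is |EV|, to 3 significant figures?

31.3

N is at the origin; NE is horizontal with |NE| = 15.3 and E on the +x side, so E = (15.3, 0.00). A1 meets NE tangentially, so ME is at right angles to NE, so M = E + (0, 8.1) = (15.3, 8.10). On A1, E sits at bearing -90° from M; an 87° counterclockwise sweep puts R at bearing -3°, so R = M + 8.1·(cos -3°, sin -3°) = (23.4, 7.68). A1 meets RV tangentially, so MR is at right angles to RV, so RV runs along (−sin -3°, cos -3°); with |RV| = 22.3, V = (24.6, 29.9). Then |EV| = |V − E| = 31.3.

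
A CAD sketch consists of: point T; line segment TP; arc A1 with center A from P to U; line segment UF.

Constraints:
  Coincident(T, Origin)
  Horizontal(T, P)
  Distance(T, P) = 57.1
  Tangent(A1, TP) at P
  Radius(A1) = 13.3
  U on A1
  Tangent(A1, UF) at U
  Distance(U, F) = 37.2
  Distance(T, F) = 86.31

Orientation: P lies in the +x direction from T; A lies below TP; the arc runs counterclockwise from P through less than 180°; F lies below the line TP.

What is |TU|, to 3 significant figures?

51.4

Checks: |AU| = 13.30 ✓; ∠(AU, UF) = 90.00° ✓; |UF| = 37.20 ✓; |TF| = 86.31 ✓.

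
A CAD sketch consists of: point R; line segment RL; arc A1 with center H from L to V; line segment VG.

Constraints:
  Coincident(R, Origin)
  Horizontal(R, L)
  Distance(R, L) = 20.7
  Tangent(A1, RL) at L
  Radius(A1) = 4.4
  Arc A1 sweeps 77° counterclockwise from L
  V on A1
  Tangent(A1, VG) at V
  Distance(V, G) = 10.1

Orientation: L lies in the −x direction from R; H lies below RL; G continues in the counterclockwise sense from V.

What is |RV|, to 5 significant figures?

25.219

R is at the origin; RL is horizontal with |RL| = 20.7 and L on the −x side, so L = (-20.700, 0.0000). Since A1 is tangent to RL there, HL ⟂ RL, so H = L + (0, -4.4) = (-20.700, -4.4000). On A1, L sits at bearing 90° from H; a 77° counterclockwise sweep puts V at bearing 167°, so V = H + 4.4·(cos 167°, sin 167°) = (-24.987, -3.4102). Then |RV| = |V − R| = 25.219.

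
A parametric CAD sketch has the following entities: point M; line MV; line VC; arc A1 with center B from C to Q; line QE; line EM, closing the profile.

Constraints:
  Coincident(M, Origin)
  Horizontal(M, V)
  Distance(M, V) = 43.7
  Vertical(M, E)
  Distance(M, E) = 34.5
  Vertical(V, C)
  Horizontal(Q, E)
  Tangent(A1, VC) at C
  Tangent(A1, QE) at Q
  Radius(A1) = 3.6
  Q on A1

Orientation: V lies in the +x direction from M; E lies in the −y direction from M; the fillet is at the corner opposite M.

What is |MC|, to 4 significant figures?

53.52

M is at the origin; MV is horizontal with |MV| = 43.7 and V on the +x side, so V = (43.70, 0.000). M and E share the same x with |ME| = 34.5 and E on the −y side, so E = (0.000, -34.50). The virtual corner opposite M is at (43.70, -34.50). Since A1 is tangent to VC there, BC ⟂ VC and since A1 is tangent to QE there, BQ ⟂ QE, with radius 3.6, so the center B sits 3.6 in from both sides at B = (40.10, -30.90). That places the tangent points at C = (43.70, -30.90) on VC and Q = (40.10, -34.50) on QE. Then |MC| = |C − M| = 53.52.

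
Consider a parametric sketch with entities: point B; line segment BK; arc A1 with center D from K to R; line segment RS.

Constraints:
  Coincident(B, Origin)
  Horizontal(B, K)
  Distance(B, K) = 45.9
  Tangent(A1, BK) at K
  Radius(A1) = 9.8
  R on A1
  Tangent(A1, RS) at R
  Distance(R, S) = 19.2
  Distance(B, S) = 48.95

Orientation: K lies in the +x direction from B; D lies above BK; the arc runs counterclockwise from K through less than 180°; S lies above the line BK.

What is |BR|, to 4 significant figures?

55.27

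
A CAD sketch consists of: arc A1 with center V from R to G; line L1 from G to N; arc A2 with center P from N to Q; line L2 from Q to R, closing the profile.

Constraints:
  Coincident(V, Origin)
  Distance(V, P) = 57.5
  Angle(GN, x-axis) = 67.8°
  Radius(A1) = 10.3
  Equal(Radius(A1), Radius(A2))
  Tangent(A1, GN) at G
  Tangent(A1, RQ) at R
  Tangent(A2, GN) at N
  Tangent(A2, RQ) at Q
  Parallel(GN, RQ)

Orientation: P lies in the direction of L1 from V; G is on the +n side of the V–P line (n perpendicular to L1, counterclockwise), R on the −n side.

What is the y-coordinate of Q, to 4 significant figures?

49.35

The slot axis is L1's direction at 67.8°, so u = (cos 67.8°, sin 67.8°) = (0.3778, 0.9259) and n = (−sin 67.8°, cos 67.8°) = (-0.9259, 0.3778). V is at the origin and P lies 57.5 along u from V, so P = 57.5·u = (21.73, 53.24). Tangency of A1 to both parallel lines with radius 10.3 puts G and R at V ± 10.3·n: G = (-9.536, 3.892), R = (9.536, -3.892). Equal radii place N and Q the same way about P: N = P + 10.3·n = (12.19, 57.13), Q = P − 10.3·n = (31.26, 49.35). So Q.y = 49.35.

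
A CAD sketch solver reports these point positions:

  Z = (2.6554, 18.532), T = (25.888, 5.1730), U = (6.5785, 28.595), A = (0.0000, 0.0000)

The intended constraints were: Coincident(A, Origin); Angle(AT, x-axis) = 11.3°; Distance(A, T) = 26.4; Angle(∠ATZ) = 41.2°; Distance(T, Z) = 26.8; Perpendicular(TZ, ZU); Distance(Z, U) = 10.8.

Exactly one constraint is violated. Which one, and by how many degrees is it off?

Perpendicular(TZ, ZU) — off by 8.60°.

A = (0.00, 0.00) ✓; AT at 11.30° ✓; |AT| = 26.40 ✓; ∠ATZ = 41.20° ✓; |TZ| = 26.80 ✓; ∠(TZ, ZU) = 81.40° ✗; |ZU| = 10.80 ✓.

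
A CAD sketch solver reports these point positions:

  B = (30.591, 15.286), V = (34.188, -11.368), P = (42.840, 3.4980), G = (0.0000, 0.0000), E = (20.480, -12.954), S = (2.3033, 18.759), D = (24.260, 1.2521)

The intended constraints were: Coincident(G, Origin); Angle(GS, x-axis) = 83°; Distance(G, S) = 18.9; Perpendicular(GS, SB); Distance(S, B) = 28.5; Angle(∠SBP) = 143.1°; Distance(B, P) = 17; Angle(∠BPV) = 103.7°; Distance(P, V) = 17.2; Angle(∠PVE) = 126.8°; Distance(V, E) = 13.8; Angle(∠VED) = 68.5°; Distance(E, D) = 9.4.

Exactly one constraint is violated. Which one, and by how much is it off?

Distance(E, D) = 9.4 — off by 5.30.

G = (0.00, 0.00) ✓; GS at 83.00° ✓; |GS| = 18.90 ✓; ∠(GS, SB) = 90.00° ✓; |SB| = 28.50 ✓; ∠SBP = 143.1° ✓; |BP| = 17.00 ✓; ∠BPV = 103.7° ✓; |PV| = 17.20 ✓; ∠PVE = 126.8° ✓; |VE| = 13.80 ✓; ∠VED = 68.50° ✓; |ED| = 14.70 ✗.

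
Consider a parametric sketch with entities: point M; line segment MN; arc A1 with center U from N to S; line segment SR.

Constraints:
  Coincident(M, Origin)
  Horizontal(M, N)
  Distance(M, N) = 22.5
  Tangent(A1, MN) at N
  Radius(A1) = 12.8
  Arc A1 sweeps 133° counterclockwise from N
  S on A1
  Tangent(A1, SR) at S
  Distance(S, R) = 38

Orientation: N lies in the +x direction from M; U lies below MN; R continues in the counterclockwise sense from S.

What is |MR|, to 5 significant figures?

62.911

M is at the origin; MN is horizontal with |MN| = 22.5 and N on the +x side, so N = (22.500, 0.0000). A1 meets MN tangentially, so UN is at right angles to MN, so U = N + (0, -12.8) = (22.500, -12.800). On A1, N sits at bearing 90° from U; a 133° counterclockwise sweep puts S at bearing 223°, so S = U + 12.8·(cos 223°, sin 223°) = (13.139, -21.530). The tangent condition forces US to be normal to SR, so SR runs along (−sin 223°, cos 223°); with |SR| = 38.0, R = (39.055, -49.321). Then |MR| = |R − M| = 62.911.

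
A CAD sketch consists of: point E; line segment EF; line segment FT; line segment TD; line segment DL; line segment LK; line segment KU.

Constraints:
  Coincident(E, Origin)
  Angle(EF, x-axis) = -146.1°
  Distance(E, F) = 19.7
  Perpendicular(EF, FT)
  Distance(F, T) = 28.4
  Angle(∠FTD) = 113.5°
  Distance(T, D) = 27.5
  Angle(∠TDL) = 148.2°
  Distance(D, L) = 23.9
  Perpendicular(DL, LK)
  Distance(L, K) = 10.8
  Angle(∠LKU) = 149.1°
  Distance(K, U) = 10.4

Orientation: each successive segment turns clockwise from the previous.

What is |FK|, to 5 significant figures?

53.616

E is at the origin; EF runs at -146.1° with length 19.7, so F = (-16.351, -10.988). EF is perpendicular to FT, so FT runs at 123.90°; with |FT| = 28.4, T = (-32.191, 12.585). ∠FTD = 113.5° gives TD at 57.400° from the x-axis; with |TD| = 27.5, D = (-17.375, 35.752). ∠TDL = 148.2° gives DL at 25.600° from the x-axis; with |DL| = 23.9, L = (4.1788, 46.079). DL is perpendicular to LK, so LK runs at -64.400°; with |LK| = 10.8, K = (8.8453, 36.339). Then |FK| = |K − F| = 53.616.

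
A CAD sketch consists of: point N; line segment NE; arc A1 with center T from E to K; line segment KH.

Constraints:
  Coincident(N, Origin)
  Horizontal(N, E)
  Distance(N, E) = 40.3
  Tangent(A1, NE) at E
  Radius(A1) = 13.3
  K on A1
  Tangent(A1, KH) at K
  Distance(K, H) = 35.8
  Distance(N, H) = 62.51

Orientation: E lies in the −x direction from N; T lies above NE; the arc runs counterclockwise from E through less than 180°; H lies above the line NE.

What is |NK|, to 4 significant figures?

31.93

N is at the origin; N and E share the same y with |NE| = 40.3 and E on the −x side, so E = (-40.30, 0.000). Tangency of A1 to NE means the radius TE is perpendicular to NE, so T = E + (0, 13.3) = (-40.30, 13.30). Since TK ⟂ KH (tangency), |TH| = √(13.3² + 35.8²) = 38.19 regardless of where K sits on A1. So H lies on both circle(N, 62.51) and circle(T, 38.19); the above-NE intersection is H = (-35.82, 51.23). K is the foot of the tangent from H: K = (-27.38, 16.44).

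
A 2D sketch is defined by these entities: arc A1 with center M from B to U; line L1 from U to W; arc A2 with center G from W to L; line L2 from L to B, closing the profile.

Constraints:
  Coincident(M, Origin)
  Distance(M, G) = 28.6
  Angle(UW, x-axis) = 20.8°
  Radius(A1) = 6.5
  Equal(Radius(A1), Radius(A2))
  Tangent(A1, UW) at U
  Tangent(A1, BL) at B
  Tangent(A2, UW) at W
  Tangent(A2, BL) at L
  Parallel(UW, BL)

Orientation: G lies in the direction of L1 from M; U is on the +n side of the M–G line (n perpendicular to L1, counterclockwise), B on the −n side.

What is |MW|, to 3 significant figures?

29.3

Tangency of A1 to both parallel lines with radius 6.5 puts U and B at M ± 6.5·n: U = (-2.31, 6.08), B = (2.31, -6.08). Equal radii place W and L the same way about G: W = G + 6.5·n = (24.4, 16.2), L = G − 6.5·n = (29.0, 4.08). Then |MW| = |W − M| = 29.3.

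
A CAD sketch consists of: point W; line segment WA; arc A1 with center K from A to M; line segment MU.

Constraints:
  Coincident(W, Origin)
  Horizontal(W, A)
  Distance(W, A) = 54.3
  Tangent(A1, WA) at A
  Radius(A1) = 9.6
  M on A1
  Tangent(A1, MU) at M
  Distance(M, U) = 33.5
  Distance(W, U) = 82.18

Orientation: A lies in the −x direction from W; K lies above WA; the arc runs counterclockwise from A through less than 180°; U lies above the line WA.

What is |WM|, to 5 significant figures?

50.488

W is at the origin; W and A share the same y with |WA| = 54.3 and A on the −x side, so A = (-54.300, 0.0000). Since A1 is tangent to WA there, KA ⟂ WA, so K = A + (0, 9.6) = (-54.300, 9.6000). Since KM ⟂ MU (tangency), |KU| = √(9.6² + 33.5²) = 34.848 regardless of where M sits on A1. So U lies on both circle(W, 82.18) and circle(K, 34.848); the above-WA intersection is U = (-71.999, 39.619). M is the foot of the tangent from U: M = (-47.693, 16.565).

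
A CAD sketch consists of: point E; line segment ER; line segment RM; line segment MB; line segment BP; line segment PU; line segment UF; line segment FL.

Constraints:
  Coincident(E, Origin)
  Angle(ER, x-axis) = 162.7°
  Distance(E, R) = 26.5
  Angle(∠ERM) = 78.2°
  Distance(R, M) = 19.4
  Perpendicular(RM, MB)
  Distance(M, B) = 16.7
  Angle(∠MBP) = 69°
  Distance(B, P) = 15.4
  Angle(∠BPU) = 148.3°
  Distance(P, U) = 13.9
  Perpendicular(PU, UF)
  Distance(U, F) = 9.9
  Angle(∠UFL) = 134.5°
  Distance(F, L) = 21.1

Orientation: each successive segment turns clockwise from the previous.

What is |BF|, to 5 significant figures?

27.063

∠BPU = 148.3° gives PU at -171.80° from the x-axis; with |PU| = 13.9, U = (-26.846, 4.8489). PU ⟂ UF, so UF runs at 98.200°; with |UF| = 9.9, F = (-28.259, 14.648). Then |BF| = |F − B| = 27.063.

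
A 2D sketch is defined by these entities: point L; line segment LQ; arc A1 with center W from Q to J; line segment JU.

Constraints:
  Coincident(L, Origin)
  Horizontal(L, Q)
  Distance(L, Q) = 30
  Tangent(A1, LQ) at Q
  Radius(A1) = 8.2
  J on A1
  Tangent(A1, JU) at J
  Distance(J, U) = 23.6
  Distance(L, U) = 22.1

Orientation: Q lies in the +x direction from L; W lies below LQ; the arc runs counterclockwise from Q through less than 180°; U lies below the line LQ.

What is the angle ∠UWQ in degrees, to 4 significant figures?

119.5°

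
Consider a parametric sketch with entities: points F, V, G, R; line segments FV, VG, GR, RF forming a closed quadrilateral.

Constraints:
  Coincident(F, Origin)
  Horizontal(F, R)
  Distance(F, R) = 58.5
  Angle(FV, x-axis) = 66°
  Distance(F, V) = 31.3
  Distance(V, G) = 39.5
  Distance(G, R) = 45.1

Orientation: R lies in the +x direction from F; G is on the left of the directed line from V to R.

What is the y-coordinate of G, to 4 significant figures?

44.10

F is at the origin; FR is horizontal with |FR| = 58.5 and R in +x, so R = (58.5, 0). FV runs at 66.0° with |FV| = 31.3, so V = (12.73, 28.59). G is determined by |VG| = 39.5 and |GR| = 45.1 together: it lies at the intersection of circle(V, 39.5) and circle(R, 45.1). With |VR| = 53.97, the foot of the radical line on VR is 22.59 from V and the perpendicular offset is √(39.5² − 22.59²) = 32.40. Taking the left-of-VR solution: G = (49.06, 44.10).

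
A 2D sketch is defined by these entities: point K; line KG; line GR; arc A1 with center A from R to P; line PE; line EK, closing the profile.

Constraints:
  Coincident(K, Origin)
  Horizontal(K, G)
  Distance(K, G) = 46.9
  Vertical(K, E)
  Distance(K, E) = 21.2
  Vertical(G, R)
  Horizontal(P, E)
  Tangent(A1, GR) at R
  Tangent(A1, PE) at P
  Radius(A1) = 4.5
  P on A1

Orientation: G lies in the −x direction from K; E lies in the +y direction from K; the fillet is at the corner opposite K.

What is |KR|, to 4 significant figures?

49.78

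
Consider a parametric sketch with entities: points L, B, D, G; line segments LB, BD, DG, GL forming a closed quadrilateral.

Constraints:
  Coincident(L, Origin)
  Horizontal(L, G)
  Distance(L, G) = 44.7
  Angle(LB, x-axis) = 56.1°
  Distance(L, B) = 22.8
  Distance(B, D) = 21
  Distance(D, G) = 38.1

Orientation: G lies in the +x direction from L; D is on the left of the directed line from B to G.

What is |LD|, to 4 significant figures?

43.62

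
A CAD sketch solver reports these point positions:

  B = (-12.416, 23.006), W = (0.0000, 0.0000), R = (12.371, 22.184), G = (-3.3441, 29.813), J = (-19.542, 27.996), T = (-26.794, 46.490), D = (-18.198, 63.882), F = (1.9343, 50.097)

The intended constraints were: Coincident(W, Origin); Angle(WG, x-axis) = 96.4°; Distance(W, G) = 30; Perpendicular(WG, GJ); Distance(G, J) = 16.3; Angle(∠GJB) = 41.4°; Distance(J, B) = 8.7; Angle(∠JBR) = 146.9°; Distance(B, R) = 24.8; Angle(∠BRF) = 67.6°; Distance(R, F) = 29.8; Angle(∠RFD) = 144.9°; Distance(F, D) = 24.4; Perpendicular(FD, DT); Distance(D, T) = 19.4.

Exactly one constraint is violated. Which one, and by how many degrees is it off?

Perpendicular(FD, DT) — off by 8.10°.

W = (0.00, 0.00) ✓; WG at 96.40° ✓; |WG| = 30.00 ✓; ∠(WG, GJ) = 90.00° ✓; |GJ| = 16.30 ✓; ∠GJB = 41.40° ✓; |JB| = 8.699 ✓; ∠JBR = 146.9° ✓; |BR| = 24.80 ✓; ∠BRF = 67.60° ✓; |RF| = 29.80 ✓; ∠RFD = 144.9° ✓; |FD| = 24.40 ✓; ∠(FD, DT) = 98.10° ✗; |DT| = 19.40 ✓.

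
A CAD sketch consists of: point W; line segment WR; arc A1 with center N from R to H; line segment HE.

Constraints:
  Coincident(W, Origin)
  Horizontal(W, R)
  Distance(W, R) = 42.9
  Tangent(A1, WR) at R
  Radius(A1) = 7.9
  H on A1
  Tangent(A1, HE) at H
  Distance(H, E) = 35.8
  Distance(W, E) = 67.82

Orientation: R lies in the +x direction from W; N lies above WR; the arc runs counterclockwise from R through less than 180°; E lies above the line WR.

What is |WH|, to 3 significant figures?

51.4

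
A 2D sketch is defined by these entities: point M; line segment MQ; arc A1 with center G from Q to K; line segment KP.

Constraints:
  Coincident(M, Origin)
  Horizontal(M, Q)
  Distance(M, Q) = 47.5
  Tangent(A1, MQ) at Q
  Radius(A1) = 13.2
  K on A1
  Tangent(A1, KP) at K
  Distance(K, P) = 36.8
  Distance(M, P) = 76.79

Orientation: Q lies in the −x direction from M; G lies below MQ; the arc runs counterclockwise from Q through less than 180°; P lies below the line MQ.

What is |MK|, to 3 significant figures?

62.3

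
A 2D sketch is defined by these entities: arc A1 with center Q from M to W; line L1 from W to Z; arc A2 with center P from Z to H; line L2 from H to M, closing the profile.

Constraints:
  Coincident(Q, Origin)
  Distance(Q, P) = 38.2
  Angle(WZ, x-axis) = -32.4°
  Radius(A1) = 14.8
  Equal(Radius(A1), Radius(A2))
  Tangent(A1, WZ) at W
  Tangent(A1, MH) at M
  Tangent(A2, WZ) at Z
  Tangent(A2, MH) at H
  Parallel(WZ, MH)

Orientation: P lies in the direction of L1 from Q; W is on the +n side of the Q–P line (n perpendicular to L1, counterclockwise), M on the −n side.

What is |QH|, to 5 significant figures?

40.967

The slot axis is L1's direction at -32.4°, so u = (cos -32.4°, sin -32.4°) = (0.84433, -0.53583) and n = (−sin -32.4°, cos -32.4°) = (0.53583, 0.84433). Q is at the origin and P lies 38.2 along u from Q, so P = 38.2·u = (32.253, -20.469). Tangency of A1 to both parallel lines with radius 14.8 puts W and M at Q ± 14.8·n: W = (7.9302, 12.496), M = (-7.9302, -12.496). Equal radii place Z and H the same way about P: Z = P + 14.8·n = (40.184, -7.9725), H = P − 14.8·n = (24.323, -32.965). Then |QH| = |H − Q| = 40.967.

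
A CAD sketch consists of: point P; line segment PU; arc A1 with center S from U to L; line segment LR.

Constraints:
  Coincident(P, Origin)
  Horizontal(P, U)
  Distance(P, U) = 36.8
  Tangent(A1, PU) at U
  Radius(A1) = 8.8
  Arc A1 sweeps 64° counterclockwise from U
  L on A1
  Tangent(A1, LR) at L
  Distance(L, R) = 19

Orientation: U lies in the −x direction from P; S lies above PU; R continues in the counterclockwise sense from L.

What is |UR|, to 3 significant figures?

27.4

P is at the origin; PU is horizontal with |PU| = 36.8 and U on the −x side, so U = (-36.8, 0.00). Since A1 is tangent to PU there, SU ⟂ PU, so S = U + (0, 8.8) = (-36.8, 8.80). On A1, U sits at bearing -90° from S; a 64° counterclockwise sweep puts L at bearing -26°, so L = S + 8.8·(cos -26°, sin -26°) = (-28.9, 4.94). Since A1 is tangent to LR there, SL ⟂ LR, so LR runs along (−sin -26°, cos -26°); with |LR| = 19.0, R = (-20.6, 22.0). Then |UR| = |R − U| = 27.4.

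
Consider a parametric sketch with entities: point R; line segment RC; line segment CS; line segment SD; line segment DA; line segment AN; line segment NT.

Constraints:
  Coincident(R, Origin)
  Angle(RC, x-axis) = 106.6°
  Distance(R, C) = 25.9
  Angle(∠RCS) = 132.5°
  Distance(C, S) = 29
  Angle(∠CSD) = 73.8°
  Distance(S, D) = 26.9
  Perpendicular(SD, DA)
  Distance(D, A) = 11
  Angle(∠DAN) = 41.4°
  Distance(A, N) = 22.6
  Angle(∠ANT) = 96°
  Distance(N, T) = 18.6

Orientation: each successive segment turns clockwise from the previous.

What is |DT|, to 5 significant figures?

19.785

∠DAN = 41.4° gives AN at 84.300° from the x-axis; with |AN| = 22.6, N = (19.991, 44.999). ∠ANT = 96.0° gives NT at 0.30000° from the x-axis; with |NT| = 18.6, T = (38.591, 45.097). Then |DT| = |T − D| = 19.785.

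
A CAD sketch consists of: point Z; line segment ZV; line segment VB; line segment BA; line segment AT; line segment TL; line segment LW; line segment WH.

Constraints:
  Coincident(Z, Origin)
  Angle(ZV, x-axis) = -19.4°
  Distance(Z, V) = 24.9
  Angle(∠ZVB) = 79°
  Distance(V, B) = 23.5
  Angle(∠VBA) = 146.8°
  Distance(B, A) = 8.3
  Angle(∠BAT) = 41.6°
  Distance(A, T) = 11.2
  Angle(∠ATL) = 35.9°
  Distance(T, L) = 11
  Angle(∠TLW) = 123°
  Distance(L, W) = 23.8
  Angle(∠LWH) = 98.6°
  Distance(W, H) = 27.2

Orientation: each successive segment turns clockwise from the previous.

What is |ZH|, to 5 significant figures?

44.228

Z is at the origin; ZV runs at -19.4° with length 24.9, so V = (23.486, -8.2708). ∠ZVB = 79.0° gives VB at -120.40° from the x-axis; with |VB| = 23.5, B = (11.594, -28.540). ∠VBA = 146.8° gives BA at -153.60° from the x-axis; with |BA| = 8.3, A = (4.1600, -32.230). ∠BAT = 41.6° gives AT at 68.000° from the x-axis; with |AT| = 11.2, T = (8.3556, -21.846). ∠ATL = 35.9° gives TL at -76.100° from the x-axis; with |TL| = 11.0, L = (10.998, -32.524). ∠TLW = 123.0° gives LW at -133.10° from the x-axis; with |LW| = 23.8, W = (-5.2638, -49.902). ∠LWH = 98.6° gives WH at 145.50° from the x-axis; with |WH| = 27.2, H = (-27.680, -34.495). Then |ZH| = |H − Z| = 44.228.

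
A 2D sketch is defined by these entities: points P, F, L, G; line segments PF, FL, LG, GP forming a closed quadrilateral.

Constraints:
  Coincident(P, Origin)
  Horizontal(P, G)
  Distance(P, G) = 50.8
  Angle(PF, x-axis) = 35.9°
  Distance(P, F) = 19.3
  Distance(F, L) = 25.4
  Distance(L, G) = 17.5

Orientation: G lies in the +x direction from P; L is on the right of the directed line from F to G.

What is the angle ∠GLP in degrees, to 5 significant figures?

150.61°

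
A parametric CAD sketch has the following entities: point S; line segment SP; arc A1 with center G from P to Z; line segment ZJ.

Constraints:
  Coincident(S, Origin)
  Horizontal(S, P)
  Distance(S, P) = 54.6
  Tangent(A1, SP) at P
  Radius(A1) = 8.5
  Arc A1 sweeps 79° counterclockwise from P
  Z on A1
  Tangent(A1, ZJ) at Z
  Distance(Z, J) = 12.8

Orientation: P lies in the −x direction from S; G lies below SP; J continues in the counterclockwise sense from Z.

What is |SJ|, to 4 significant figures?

68.22

S is at the origin; S and P share the same y with |SP| = 54.6 and P on the −x side, so P = (-54.60, 0.000). Since A1 is tangent to SP there, GP ⟂ SP, so G = P + (0, -8.5) = (-54.60, -8.500). On A1, P sits at bearing 90° from G; a 79° counterclockwise sweep puts Z at bearing 169°, so Z = G + 8.5·(cos 169°, sin 169°) = (-62.94, -6.878). A1 meets ZJ tangentially, so GZ is at right angles to ZJ, so ZJ runs along (−sin 169°, cos 169°); with |ZJ| = 12.8, J = (-65.39, -19.44). Then |SJ| = |J − S| = 68.22.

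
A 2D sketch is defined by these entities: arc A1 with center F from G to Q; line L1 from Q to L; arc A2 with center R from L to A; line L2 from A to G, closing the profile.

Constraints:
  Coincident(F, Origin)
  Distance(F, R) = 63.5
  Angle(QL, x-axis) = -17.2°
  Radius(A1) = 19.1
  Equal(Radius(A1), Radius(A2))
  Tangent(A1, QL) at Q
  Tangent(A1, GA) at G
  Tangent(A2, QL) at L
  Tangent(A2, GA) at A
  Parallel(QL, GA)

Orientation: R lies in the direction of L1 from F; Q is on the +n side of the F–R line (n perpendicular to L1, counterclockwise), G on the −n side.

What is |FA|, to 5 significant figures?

66.310

The slot axis is L1's direction at -17.2°, so u = (cos -17.2°, sin -17.2°) = (0.95528, -0.29571) and n = (−sin -17.2°, cos -17.2°) = (0.29571, 0.95528). F is at the origin and R lies 63.5 along u from F, so R = 63.5·u = (60.660, -18.777). Tangency of A1 to both parallel lines with radius 19.1 puts Q and G at F ± 19.1·n: Q = (5.6480, 18.246), G = (-5.6480, -18.246). Equal radii place L and A the same way about R: L = R + 19.1·n = (66.308, -0.53164), A = R − 19.1·n = (55.012, -37.023). Then |FA| = |A − F| = 66.310.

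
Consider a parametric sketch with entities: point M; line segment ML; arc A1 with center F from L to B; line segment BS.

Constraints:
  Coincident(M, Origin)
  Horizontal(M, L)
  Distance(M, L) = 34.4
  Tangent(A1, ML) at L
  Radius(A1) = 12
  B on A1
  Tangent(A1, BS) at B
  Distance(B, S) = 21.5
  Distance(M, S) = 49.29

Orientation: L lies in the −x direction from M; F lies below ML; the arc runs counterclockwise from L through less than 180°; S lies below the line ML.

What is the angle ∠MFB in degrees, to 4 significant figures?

166.9°

M is at the origin; ML is horizontal with |ML| = 34.4 and L on the −x side, so L = (-34.40, 0.000). Since A1 is tangent to ML there, FL ⟂ ML, so F = L + (0, -12) = (-34.40, -12.00). Since FB ⟂ BS (tangency), |FS| = √(12.0² + 21.5²) = 24.62 regardless of where B sits on A1. So S lies on both circle(M, 49.29) and circle(F, 24.62); the below-ML intersection is S = (-33.03, -36.58). B is the foot of the tangent from S: B = (-44.54, -18.42).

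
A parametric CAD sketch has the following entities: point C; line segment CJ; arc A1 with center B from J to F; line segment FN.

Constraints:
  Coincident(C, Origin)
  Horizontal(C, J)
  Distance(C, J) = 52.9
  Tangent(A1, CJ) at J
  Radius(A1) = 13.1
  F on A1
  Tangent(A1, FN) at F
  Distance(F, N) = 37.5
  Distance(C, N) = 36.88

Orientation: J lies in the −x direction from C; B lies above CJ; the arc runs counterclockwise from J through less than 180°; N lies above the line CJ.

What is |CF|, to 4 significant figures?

43.39

C is at the origin; CJ is horizontal with |CJ| = 52.9 and J on the −x side, so J = (-52.90, 0.000). Since A1 is tangent to CJ there, BJ ⟂ CJ, so B = J + (0, 13.1) = (-52.90, 13.10). Since BF ⟂ FN (tangency), |BN| = √(13.1² + 37.5²) = 39.72 regardless of where F sits on A1. So N lies on both circle(C, 36.88) and circle(B, 39.72); the above-CJ intersection is N = (-18.05, 32.16). F is the foot of the tangent from N: F = (-43.18, 4.323).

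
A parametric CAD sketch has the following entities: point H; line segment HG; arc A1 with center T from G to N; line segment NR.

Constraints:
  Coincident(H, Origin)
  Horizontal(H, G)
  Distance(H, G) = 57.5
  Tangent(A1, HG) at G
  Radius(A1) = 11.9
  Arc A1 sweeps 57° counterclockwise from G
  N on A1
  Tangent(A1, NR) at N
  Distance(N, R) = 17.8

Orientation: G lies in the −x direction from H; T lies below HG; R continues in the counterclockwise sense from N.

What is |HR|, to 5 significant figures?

79.812

On A1, G sits at bearing 90° from T; a 57° counterclockwise sweep puts N at bearing 147°, so N = T + 11.9·(cos 147°, sin 147°) = (-67.480, -5.4188). Tangency of A1 to NR means the radius TN is perpendicular to NR, so NR runs along (−sin 147°, cos 147°); with |NR| = 17.8, R = (-77.175, -20.347). Then |HR| = |R − H| = 79.812.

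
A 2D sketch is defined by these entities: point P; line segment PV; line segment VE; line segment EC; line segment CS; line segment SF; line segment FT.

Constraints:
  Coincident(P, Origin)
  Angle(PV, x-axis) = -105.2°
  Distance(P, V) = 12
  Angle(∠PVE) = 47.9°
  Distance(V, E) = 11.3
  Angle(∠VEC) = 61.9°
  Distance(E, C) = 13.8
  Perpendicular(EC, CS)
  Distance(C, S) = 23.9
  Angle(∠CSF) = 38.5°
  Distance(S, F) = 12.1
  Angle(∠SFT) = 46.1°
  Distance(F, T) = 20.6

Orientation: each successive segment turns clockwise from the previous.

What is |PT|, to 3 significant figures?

24.8

∠CSF = 38.5° gives SF at 133° from the x-axis; with |SF| = 12.1, F = (-1.85, -16.0). ∠SFT = 46.1° gives FT at -0.800° from the x-axis; with |FT| = 20.6, T = (18.8, -16.2). Then |PT| = |T − P| = 24.8.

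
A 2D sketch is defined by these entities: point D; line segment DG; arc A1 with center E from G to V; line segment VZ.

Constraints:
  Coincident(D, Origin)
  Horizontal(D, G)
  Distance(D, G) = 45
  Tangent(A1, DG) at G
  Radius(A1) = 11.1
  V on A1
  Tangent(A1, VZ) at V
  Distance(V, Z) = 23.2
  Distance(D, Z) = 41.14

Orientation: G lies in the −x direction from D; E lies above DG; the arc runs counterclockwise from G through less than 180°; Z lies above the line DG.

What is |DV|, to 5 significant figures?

35.261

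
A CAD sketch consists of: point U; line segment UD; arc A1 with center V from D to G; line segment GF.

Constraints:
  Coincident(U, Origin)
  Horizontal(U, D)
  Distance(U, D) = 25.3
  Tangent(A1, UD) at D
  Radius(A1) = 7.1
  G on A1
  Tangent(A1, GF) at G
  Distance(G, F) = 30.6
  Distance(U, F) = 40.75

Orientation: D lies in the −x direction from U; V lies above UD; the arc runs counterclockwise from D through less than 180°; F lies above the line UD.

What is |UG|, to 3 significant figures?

19.4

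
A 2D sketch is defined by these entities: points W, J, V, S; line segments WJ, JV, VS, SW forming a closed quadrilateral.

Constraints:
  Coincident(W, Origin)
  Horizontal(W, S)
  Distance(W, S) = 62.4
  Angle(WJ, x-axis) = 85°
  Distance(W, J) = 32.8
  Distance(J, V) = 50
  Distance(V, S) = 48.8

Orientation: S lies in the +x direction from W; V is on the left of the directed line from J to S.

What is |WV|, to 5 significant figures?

69.347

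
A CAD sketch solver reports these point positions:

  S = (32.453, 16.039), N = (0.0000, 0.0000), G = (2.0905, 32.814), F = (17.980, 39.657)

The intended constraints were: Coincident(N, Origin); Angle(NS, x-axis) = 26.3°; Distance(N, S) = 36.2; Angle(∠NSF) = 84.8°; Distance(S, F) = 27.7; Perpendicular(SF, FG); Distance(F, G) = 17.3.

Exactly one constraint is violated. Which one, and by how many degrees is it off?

Perpendicular(SF, FG) — off by 8.20°.

N = (0.00, 0.00) ✓; NS at 26.30° ✓; |NS| = 36.20 ✓; ∠NSF = 84.80° ✓; |SF| = 27.70 ✓; ∠(SF, FG) = 81.80° ✗; |FG| = 17.30 ✓.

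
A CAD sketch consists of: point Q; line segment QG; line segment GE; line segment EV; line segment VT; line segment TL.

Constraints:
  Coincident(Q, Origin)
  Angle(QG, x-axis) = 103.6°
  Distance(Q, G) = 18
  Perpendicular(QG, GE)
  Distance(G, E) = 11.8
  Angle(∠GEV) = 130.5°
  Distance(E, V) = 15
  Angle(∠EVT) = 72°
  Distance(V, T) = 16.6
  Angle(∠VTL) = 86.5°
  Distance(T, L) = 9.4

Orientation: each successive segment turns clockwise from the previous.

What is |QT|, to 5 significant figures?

6.2100

Q is at the origin; QG runs at 103.6° with length 18.0, so G = (-4.2326, 17.495). QG ⟂ GE, so GE runs at 13.600°; with |GE| = 11.8, E = (7.2366, 20.270). ∠GEV = 130.5° gives EV at -35.900° from the x-axis; with |EV| = 15.0, V = (19.387, 11.474). ∠EVT = 72.0° gives VT at -143.90° from the x-axis; with |VT| = 16.6, T = (5.9746, 1.6937). Then |QT| = |T − Q| = 6.2100.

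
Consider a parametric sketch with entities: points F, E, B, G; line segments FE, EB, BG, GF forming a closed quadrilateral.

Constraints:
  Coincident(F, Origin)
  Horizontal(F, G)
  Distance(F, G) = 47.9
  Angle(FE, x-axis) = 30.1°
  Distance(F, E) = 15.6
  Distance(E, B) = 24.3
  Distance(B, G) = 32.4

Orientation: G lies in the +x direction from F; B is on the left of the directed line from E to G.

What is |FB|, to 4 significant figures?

39.33

Checks: |EB| = 24.30 ✓; |BG| = 32.40 ✓.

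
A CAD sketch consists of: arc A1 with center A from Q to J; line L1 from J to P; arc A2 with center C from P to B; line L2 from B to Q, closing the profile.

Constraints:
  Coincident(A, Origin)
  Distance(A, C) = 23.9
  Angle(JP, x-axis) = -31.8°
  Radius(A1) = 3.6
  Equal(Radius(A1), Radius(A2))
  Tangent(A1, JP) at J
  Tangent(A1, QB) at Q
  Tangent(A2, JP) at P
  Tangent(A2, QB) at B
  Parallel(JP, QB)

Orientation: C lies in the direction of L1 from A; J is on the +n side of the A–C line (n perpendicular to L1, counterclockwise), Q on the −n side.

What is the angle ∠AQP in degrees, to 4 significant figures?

73.23°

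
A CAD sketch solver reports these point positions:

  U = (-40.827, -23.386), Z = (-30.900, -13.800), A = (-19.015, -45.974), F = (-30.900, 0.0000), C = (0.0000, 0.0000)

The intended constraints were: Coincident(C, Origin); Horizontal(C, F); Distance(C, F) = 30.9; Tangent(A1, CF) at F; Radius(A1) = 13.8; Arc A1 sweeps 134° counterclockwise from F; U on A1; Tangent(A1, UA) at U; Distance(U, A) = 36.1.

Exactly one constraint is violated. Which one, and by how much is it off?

Distance(U, A) = 36.1 — off by 4.70.

C = (0.00, 0.00) ✓; C.y = 0.00, F.y = 0.00 ✓; |CF| = 30.90 ✓; ∠(ZF, FC) = 90.00° ✓; |ZF| = 13.80 ✓; bearing(Z→U) − bearing(Z→F) = 134.0° ✓; |ZU| = 13.80 ✓; ∠(ZU, UA) = 90.00° ✓; |UA| = 31.40 ✗.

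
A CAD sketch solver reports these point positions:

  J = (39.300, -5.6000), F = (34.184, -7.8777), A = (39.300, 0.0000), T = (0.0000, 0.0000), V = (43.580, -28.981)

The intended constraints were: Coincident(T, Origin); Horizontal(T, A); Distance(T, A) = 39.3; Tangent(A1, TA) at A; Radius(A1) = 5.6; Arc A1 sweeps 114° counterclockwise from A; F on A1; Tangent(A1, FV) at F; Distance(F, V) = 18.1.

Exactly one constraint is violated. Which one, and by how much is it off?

Distance(F, V) = 18.1 — off by 5.00.

T = (0.00, 0.00) ✓; T.y = 0.00, A.y = 0.00 ✓; |TA| = 39.30 ✓; ∠(JA, AT) = 90.00° ✓; |JA| = 5.600 ✓; bearing(J→F) − bearing(J→A) = 114.0° ✓; |JF| = 5.600 ✓; ∠(JF, FV) = 90.00° ✓; |FV| = 23.10 ✗.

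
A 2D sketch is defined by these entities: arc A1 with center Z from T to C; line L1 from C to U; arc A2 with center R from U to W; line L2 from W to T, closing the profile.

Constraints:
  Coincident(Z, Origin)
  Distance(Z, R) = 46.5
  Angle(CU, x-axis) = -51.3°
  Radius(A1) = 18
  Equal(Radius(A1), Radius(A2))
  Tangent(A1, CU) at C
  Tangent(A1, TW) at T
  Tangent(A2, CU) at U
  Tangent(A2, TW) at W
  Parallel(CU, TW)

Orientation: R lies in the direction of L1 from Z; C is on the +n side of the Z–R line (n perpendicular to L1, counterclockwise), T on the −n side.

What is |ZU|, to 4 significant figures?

49.86

The slot axis is L1's direction at -51.3°, so u = (cos -51.3°, sin -51.3°) = (0.6252, -0.7804) and n = (−sin -51.3°, cos -51.3°) = (0.7804, 0.6252). Z is at the origin and R lies 46.5 along u from Z, so R = 46.5·u = (29.07, -36.29). Tangency of A1 to both parallel lines with radius 18.0 puts C and T at Z ± 18.0·n: C = (14.05, 11.25), T = (-14.05, -11.25). Equal radii place U and W the same way about R: U = R + 18.0·n = (43.12, -25.04), W = R − 18.0·n = (15.03, -47.54). Then |ZU| = |U − Z| = 49.86.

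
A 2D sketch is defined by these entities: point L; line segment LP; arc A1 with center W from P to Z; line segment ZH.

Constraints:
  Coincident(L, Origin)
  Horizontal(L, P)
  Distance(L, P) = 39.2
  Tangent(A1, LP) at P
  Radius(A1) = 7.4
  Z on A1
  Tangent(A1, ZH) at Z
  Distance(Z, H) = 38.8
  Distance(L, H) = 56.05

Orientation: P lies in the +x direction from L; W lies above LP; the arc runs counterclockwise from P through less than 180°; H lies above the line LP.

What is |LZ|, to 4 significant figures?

47.18

Checks: L.y = 0.00, P.y = 0.00 ✓; |WZ| = 7.400 ✓; ∠(WZ, ZH) = 90.00° ✓; |ZH| = 38.80 ✓; |LH| = 56.05 ✓.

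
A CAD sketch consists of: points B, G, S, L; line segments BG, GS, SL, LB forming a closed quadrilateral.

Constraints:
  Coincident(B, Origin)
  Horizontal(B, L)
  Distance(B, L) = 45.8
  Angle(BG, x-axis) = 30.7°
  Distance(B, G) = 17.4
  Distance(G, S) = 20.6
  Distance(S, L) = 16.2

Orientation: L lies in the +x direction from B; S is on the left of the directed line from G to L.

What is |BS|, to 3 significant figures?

37.4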